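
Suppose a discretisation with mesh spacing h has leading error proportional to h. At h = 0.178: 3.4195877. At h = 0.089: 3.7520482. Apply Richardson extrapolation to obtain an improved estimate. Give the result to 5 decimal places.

The leading error scales as h; refining by a factor of 2 reduces it by 2^1 = 2.
Extrapolated value = (2·A(h/2) − A(h)) / (2 − 1)
= (2·3.7520482 − 3.4195877) / 1
= 4.0845087 / 1 = 4.0845087

4.08451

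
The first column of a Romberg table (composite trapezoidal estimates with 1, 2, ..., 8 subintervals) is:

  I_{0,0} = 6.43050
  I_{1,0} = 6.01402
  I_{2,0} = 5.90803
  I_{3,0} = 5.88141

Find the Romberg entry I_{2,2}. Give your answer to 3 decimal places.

5.873

I_{1,1} = (4·6.01402 − 6.43050) / 3 = 5.87519
I_{2,1} = (4·5.90803 − 6.01402) / 3 = 5.87270
I_{2,2} = (16·5.87270 − 5.87519) / 15 = 5.87253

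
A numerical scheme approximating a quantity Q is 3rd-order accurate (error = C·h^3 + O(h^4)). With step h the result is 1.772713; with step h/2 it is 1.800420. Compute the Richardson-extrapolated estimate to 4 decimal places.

1.8044

The leading error scales as h^3; refining by a factor of 2 reduces it by 2^3 = 8.
Extrapolated value = (8·A(h/2) − A(h)) / (8 − 1)
= (8·1.800420 − 1.772713) / 7
= 12.630647 / 7 = 1.804378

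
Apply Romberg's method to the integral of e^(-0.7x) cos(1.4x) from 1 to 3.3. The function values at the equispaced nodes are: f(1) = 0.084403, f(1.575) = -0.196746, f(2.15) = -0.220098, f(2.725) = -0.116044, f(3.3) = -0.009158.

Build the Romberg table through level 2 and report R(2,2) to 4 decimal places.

-0.3098

R(0,0) (trapezoid, 1 panel, h=2.3000): 0.086532
R(1,0) (trapezoid, 2 panels, h=1.1500): -0.209847
R(2,0) (trapezoid, 4 panels, h=0.5750): -0.284778
R(1,1) = -0.209847 + (-0.209847 − 0.086532)/3 = -0.308640
R(2,1) = -0.284778 + (-0.284778 − (-0.209847))/3 = -0.309755
R(2,2) = -0.309755 + (-0.309755 − (-0.308640))/15 = -0.309829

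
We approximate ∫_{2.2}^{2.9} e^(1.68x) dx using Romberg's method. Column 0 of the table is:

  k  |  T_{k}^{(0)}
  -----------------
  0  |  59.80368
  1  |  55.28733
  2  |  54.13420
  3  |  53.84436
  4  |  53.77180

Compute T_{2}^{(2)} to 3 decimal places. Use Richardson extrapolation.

53.748

Richardson extrapolation on the trapezoidal column (denominator 4−1=3):
T_{1}^{(1)} = 55.28733 + (55.28733 − 59.80368)/3 = 53.78188
T_{2}^{(1)} = 54.13420 + (54.13420 − 55.28733)/3 = 53.74982
T_{2}^{(2)} = 53.74982 + (53.74982 − 53.78188)/15 = 53.74768
(Column j=1 coincides with Simpson's rule on the same nodes.)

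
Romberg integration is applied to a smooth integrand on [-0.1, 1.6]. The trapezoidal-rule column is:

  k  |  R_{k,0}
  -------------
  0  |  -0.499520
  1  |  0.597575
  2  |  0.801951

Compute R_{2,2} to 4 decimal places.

0.8639

R_{1,1} = 0.597575 + (0.597575 − (-0.499520))/3 = 0.963273
R_{2,1} = (4·0.801951 − 0.597575) / 3 = 0.870076
R_{2,2} = 0.870076 + (0.870076 − 0.963273)/15 = 0.863863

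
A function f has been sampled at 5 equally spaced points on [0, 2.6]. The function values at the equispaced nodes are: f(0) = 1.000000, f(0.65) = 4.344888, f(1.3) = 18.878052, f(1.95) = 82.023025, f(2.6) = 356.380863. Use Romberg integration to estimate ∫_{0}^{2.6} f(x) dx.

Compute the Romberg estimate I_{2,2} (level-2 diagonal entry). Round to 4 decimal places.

158.6571

I_{0,0} (trapezoid, 1 panel, h=2.6000): 464.595122
I_{1,0} (trapezoid, 2 panels, h=1.3000): 256.839029
I_{2,0} (trapezoid, 4 panels, h=0.6500): 184.558658
I_{1,1} = 256.839029 + (256.839029 − 464.595122)/3 = 187.586998
I_{2,1} = 184.558658 + (184.558658 − 256.839029)/3 = 160.465201
I_{2,2} = 160.465201 + (160.465201 − 187.586998)/15 = 158.657081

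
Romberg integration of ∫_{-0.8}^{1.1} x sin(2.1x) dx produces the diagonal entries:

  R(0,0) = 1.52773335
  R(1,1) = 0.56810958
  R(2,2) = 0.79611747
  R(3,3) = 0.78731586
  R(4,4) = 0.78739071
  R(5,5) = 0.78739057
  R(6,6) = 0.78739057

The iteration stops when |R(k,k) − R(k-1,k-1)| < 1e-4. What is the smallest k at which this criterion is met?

|R(1,1) − R(0,0)| = 0.95962377 ≥ 1e-4
|R(2,2) − R(1,1)| = 0.22800789 ≥ 1e-4
|R(3,3) − R(2,2)| = 0.00880161 ≥ 1e-4
|R(4,4) − R(3,3)| = 0.00007485 < 1e-4

k = 4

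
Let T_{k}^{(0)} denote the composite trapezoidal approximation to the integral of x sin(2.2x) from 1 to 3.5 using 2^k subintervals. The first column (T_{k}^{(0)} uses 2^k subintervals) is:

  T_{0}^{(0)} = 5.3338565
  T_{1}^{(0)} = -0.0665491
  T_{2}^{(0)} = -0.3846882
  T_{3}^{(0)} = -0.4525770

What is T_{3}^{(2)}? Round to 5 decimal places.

Richardson extrapolation on the trapezoidal column (denominator 4−1=3):
T_{2}^{(1)} = (4·(-0.3846882) − (-0.0665491)) / 3 = -0.4907346
T_{3}^{(1)} = -0.4525770 + (-0.4525770 − (-0.3846882))/3 = -0.4752066
T_{3}^{(2)} = -0.4752066 + (-0.4752066 − (-0.4907346))/15 = -0.4741714
(Column j=1 coincides with Simpson's rule on the same nodes.)

-0.47417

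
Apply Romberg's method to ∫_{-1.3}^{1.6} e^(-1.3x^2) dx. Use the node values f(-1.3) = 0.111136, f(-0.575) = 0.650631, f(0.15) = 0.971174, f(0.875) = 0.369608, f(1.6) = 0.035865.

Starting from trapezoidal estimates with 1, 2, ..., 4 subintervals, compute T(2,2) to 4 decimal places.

T(0,0) (trapezoid, 1 panel, h=2.9000): 0.213151
T(1,0) (trapezoid, 2 panels, h=1.4500): 1.514778
T(2,0) (trapezoid, 4 panels, h=0.7250): 1.497062
T(1,1) = 1.514778 + (1.514778 − 0.213151)/3 = 1.948654
T(2,1) = 1.497062 + (1.497062 − 1.514778)/3 = 1.491157
T(2,2) = 1.491157 + (1.491157 − 1.948654)/15 = 1.460657

1.4607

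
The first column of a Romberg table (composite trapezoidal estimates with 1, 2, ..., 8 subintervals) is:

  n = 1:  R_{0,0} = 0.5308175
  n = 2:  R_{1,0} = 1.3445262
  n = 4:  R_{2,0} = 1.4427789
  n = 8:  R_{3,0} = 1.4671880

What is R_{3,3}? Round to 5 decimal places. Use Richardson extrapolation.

1.47546

R_{1,1} = 1.3445262 + (1.3445262 − 0.5308175)/3 = 1.6157624
R_{2,1} = 1.4427789 + (1.4427789 − 1.3445262)/3 = 1.4755298
R_{3,1} = 1.4671880 + (1.4671880 − 1.4427789)/3 = 1.4753244
R_{2,2} = 1.4755298 + (1.4755298 − 1.6157624)/15 = 1.4661810
R_{3,2} = 1.4753244 + (1.4753244 − 1.4755298)/15 = 1.4753107
R_{3,3} = 1.4753107 + (1.4753107 − 1.4661810)/63 = 1.4754556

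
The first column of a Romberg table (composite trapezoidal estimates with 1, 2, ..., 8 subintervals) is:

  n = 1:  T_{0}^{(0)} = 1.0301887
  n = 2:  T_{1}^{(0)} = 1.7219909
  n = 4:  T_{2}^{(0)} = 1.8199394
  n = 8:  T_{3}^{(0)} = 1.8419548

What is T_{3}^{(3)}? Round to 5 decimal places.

1.84912

T_{1}^{(1)} = 1.7219909 + (1.7219909 − 1.0301887)/3 = 1.9525916
T_{2}^{(1)} = 1.8199394 + (1.8199394 − 1.7219909)/3 = 1.8525889
T_{3}^{(1)} = (4·1.8419548 − 1.8199394) / 3 = 1.8492933
T_{2}^{(2)} = 1.8525889 + (1.8525889 − 1.9525916)/15 = 1.8459221
T_{3}^{(2)} = (16·1.8492933 − 1.8525889) / 15 = 1.8490736
T_{3}^{(3)} = 1.8490736 + (1.8490736 − 1.8459221)/63 = 1.8491236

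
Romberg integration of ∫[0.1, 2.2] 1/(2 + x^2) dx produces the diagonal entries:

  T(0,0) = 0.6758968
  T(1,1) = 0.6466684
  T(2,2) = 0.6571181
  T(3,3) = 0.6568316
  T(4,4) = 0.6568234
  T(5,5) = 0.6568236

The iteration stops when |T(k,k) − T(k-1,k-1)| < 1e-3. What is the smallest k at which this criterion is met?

|T(1,1) − T(0,0)| = 0.0292284 ≥ 1e-3
|T(2,2) − T(1,1)| = 0.0104497 ≥ 1e-3
|T(3,3) − T(2,2)| = 0.0002865 < 1e-3

k = 3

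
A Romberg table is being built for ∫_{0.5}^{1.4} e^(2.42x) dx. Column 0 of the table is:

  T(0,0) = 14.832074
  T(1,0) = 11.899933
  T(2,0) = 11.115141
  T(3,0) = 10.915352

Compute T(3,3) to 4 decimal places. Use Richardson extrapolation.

Richardson extrapolation on the trapezoidal column (denominator 4−1=3):
T(1,1) = 11.899933 + (11.899933 − 14.832074)/3 = 10.922553
T(2,1) = 11.115141 + (11.115141 − 11.899933)/3 = 10.853544
T(3,1) = 10.915352 + (10.915352 − 11.115141)/3 = 10.848756
T(2,2) = (16·10.853544 − 10.922553) / 15 = 10.848943
T(3,2) = (16·10.848756 − 10.853544) / 15 = 10.848437
T(3,3) = (64·10.848437 − 10.848943) / 63 = 10.848429

10.8484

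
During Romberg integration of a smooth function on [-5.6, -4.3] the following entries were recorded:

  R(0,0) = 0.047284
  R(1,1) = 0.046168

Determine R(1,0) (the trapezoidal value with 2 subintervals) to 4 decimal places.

From R(1,1) = (4·R(1,0) − R(0,0))/3, solve for R(1,0):
4·R(1,0) = 3·0.046168 + 0.047284 = 0.185788
R(1,0) = 0.046447

0.0464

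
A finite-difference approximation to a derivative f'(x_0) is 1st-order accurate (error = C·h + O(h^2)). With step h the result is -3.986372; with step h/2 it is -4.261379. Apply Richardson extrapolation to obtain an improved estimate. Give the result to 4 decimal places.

Extrapolated value = (2·A(h/2) − A(h)) / (2 − 1)
= (2·(-4.261379) − (-3.986372)) / 1
= -4.536386 / 1 = -4.536386

-4.5364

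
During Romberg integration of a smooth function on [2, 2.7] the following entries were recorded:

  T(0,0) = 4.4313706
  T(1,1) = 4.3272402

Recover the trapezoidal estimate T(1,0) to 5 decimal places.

From T(1,1) = (4·T(1,0) − T(0,0))/3, solve for T(1,0):
4·T(1,0) = 3·4.3272402 + 4.4313706 = 17.4130912
T(1,0) = 4.3532728

4.35327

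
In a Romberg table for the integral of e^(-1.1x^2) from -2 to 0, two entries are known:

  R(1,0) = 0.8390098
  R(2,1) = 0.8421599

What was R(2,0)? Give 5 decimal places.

0.84137

From R(2,1) = (4·R(2,0) − R(1,0))/3, solve for R(2,0):
4·R(2,0) = 3·0.8421599 + 0.8390098 = 3.3654895
R(2,0) = 0.8413724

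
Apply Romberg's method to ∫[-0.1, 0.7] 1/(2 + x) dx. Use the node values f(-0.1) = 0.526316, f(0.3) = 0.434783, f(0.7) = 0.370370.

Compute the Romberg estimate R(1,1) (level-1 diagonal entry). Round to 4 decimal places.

R(0,0) (trapezoid, 1 panel, h=0.8000): 0.358674
R(1,0) (trapezoid, 2 panels, h=0.4000): 0.353250
R(1,1) = 0.353250 + (0.353250 − 0.358674)/3 = 0.351442

0.3514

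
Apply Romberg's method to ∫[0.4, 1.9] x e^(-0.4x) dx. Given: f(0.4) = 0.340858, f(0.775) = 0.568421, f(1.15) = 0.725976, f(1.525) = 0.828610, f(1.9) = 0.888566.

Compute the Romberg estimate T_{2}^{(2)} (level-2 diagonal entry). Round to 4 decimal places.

T_{0}^{(0)} (trapezoid, 1 panel, h=1.5000): 0.922068
T_{1}^{(0)} (trapezoid, 2 panels, h=0.7500): 1.005516
T_{2}^{(0)} (trapezoid, 4 panels, h=0.3750): 1.026645
T_{1}^{(1)} = 1.005516 + (1.005516 − 0.922068)/3 = 1.033332
T_{2}^{(1)} = 1.026645 + (1.026645 − 1.005516)/3 = 1.033688
T_{2}^{(2)} = 1.033688 + (1.033688 − 1.033332)/15 = 1.033712

1.0337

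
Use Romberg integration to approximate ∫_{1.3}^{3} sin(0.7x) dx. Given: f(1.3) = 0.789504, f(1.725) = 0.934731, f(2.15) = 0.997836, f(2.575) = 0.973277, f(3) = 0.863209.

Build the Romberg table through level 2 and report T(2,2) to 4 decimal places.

T(0,0) (trapezoid, 1 panel, h=1.7000): 1.404806
T(1,0) (trapezoid, 2 panels, h=0.8500): 1.550564
T(2,0) (trapezoid, 4 panels, h=0.4250): 1.586185
T(1,1) = 1.550564 + (1.550564 − 1.404806)/3 = 1.599150
T(2,1) = 1.586185 + (1.586185 − 1.550564)/3 = 1.598059
T(2,2) = 1.598059 + (1.598059 − 1.599150)/15 = 1.597986

1.5980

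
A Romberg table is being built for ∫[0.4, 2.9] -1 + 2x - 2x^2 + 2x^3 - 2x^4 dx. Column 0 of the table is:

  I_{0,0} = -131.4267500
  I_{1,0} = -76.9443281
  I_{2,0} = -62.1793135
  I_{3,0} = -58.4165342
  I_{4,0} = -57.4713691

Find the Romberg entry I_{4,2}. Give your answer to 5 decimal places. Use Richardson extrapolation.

I_{3,1} = -58.4165342 + (-58.4165342 − (-62.1793135))/3 = -57.1622744
I_{4,1} = -57.4713691 + (-57.4713691 − (-58.4165342))/3 = -57.1563141
I_{4,2} = (16·(-57.1563141) − (-57.1622744)) / 15 = -57.1559167

-57.15592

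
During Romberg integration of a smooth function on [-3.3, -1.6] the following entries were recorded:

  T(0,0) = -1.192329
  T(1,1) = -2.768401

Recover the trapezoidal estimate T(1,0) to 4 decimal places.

-2.3744

From T(1,1) = (4·T(1,0) − T(0,0))/3, solve for T(1,0):
4·T(1,0) = 3·(-2.768401) + (-1.192329) = -9.497532
T(1,0) = -2.374383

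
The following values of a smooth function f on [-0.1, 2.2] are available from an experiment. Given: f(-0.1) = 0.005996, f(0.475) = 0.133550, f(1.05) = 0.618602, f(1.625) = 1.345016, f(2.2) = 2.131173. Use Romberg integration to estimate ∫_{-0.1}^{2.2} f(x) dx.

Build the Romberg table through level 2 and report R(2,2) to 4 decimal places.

R(0,0) (trapezoid, 1 panel, h=2.3000): 2.457744
R(1,0) (trapezoid, 2 panels, h=1.1500): 1.940264
R(2,0) (trapezoid, 4 panels, h=0.5750): 1.820308
R(1,1) = 1.940264 + (1.940264 − 2.457744)/3 = 1.767771
R(2,1) = 1.820308 + (1.820308 − 1.940264)/3 = 1.780323
R(2,2) = 1.780323 + (1.780323 − 1.767771)/15 = 1.781160

1.7812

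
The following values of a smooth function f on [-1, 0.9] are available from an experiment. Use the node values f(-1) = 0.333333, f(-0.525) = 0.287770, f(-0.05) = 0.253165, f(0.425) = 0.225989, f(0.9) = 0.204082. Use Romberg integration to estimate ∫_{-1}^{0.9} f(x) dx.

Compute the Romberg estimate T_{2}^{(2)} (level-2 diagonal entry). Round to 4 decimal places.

0.4906

T_{0}^{(0)} (trapezoid, 1 panel, h=1.9000): 0.510544
T_{1}^{(0)} (trapezoid, 2 panels, h=0.9500): 0.495779
T_{2}^{(0)} (trapezoid, 4 panels, h=0.4750): 0.491925
T_{1}^{(1)} = 0.495779 + (0.495779 − 0.510544)/3 = 0.490857
T_{2}^{(1)} = 0.491925 + (0.491925 − 0.495779)/3 = 0.490640
T_{2}^{(2)} = 0.490640 + (0.490640 − 0.490857)/15 = 0.490626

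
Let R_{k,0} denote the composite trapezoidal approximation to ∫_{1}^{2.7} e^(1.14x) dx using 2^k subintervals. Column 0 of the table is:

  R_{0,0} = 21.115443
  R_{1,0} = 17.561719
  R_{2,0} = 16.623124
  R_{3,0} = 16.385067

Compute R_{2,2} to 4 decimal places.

R_{1,1} = (4·17.561719 − 21.115443) / 3 = 16.377144
R_{2,1} = (4·16.623124 − 17.561719) / 3 = 16.310259
R_{2,2} = (16·16.310259 − 16.377144) / 15 = 16.305800

16.3058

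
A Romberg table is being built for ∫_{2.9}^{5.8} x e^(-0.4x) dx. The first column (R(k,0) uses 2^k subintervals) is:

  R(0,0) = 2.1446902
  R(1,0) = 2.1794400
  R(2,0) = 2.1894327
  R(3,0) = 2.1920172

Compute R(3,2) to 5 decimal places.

Richardson extrapolation on the trapezoidal column (denominator 4−1=3):
R(2,1) = (4·2.1894327 − 2.1794400) / 3 = 2.1927636
R(3,1) = 2.1920172 + (2.1920172 − 2.1894327)/3 = 2.1928787
R(3,2) = 2.1928787 + (2.1928787 − 2.1927636)/15 = 2.1928864

2.19289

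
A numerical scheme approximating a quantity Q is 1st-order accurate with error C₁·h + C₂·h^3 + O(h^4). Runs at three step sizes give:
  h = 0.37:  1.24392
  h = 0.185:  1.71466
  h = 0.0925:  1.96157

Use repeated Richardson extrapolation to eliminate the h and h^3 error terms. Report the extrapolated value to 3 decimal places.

First eliminate the h term (factor 2^1 = 2):
  B₁ = (2·1.71466 − 1.24392)/1 = 2.18540
  B₂ = (2·1.96157 − 1.71466)/1 = 2.20848
Then eliminate the h^3 term (factor 2^3 = 8):
  (8·2.20848 − 2.18540)/7 = 2.21178

2.212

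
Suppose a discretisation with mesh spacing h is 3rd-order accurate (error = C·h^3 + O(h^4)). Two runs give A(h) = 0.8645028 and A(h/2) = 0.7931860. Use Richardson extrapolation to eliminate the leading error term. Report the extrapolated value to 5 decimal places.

0.78300

Extrapolated value = (8·A(h/2) − A(h)) / (8 − 1)
= (8·0.7931860 − 0.8645028) / 7
= 5.4809852 / 7 = 0.7829979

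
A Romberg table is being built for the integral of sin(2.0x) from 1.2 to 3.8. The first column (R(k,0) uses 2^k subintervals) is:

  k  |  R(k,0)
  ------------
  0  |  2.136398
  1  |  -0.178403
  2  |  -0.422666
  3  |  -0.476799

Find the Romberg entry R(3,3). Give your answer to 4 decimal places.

Richardson extrapolation on the trapezoidal column (denominator 4−1=3):
R(1,1) = (4·(-0.178403) − 2.136398) / 3 = -0.950003
R(2,1) = (4·(-0.422666) − (-0.178403)) / 3 = -0.504087
R(3,1) = -0.476799 + (-0.476799 − (-0.422666))/3 = -0.494843
R(2,2) = -0.504087 + (-0.504087 − (-0.950003))/15 = -0.474359
R(3,2) = (16·(-0.494843) − (-0.504087)) / 15 = -0.494227
R(3,3) = (64·(-0.494227) − (-0.474359)) / 63 = -0.494542

-0.4945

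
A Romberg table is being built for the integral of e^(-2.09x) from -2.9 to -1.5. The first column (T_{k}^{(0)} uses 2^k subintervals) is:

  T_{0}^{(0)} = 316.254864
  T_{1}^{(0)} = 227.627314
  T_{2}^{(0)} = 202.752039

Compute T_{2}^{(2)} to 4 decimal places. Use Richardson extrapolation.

Richardson extrapolation on the trapezoidal column (denominator 4−1=3):
T_{1}^{(1)} = 227.627314 + (227.627314 − 316.254864)/3 = 198.084797
T_{2}^{(1)} = 202.752039 + (202.752039 − 227.627314)/3 = 194.460281
T_{2}^{(2)} = (16·194.460281 − 198.084797) / 15 = 194.218647
(Column j=1 coincides with Simpson's rule on the same nodes.)

194.2186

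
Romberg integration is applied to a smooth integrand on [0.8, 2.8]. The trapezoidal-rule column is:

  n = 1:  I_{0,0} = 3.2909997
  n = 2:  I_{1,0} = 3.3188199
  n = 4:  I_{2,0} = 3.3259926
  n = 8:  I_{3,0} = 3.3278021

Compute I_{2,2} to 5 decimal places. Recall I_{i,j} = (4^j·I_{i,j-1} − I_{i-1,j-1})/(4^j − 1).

3.32840

I_{1,1} = 3.3188199 + (3.3188199 − 3.2909997)/3 = 3.3280933
I_{2,1} = 3.3259926 + (3.3259926 − 3.3188199)/3 = 3.3283835
I_{2,2} = 3.3283835 + (3.3283835 − 3.3280933)/15 = 3.3284028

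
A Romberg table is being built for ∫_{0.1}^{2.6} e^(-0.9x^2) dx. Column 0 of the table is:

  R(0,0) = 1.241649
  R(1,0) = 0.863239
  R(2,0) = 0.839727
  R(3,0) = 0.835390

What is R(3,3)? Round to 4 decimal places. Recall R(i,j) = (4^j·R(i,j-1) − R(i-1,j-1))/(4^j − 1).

Richardson extrapolation on the trapezoidal column (denominator 4−1=3):
R(1,1) = (4·0.863239 − 1.241649) / 3 = 0.737102
R(2,1) = (4·0.839727 − 0.863239) / 3 = 0.831890
R(3,1) = 0.835390 + (0.835390 − 0.839727)/3 = 0.833944
R(2,2) = (16·0.831890 − 0.737102) / 15 = 0.838209
R(3,2) = (16·0.833944 − 0.831890) / 15 = 0.834081
R(3,3) = 0.834081 + (0.834081 − 0.838209)/63 = 0.834015

0.8340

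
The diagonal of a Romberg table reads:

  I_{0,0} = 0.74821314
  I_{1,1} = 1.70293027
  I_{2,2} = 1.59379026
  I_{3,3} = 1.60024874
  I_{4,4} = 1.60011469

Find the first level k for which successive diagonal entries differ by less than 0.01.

k = 3

|I_{1,1} − I_{0,0}| = 0.95471713 ≥ 0.01
|I_{2,2} − I_{1,1}| = 0.10914001 ≥ 0.01
|I_{3,3} − I_{2,2}| = 0.00645848 < 0.01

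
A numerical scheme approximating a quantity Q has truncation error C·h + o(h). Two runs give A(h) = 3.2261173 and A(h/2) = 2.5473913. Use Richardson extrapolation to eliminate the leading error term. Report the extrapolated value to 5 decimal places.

1.86867

Extrapolated value = (2·A(h/2) − A(h)) / (2 − 1)
= (2·2.5473913 − 3.2261173) / 1
= 1.8686653 / 1 = 1.8686653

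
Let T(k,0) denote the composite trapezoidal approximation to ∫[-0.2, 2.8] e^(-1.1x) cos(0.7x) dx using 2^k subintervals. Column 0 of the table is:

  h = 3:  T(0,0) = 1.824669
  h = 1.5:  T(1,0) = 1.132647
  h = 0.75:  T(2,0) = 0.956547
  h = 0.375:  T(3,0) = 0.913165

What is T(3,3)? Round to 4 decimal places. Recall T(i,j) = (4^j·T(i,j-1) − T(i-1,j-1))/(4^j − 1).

0.8988

T(1,1) = 1.132647 + (1.132647 − 1.824669)/3 = 0.901973
T(2,1) = 0.956547 + (0.956547 − 1.132647)/3 = 0.897847
T(3,1) = (4·0.913165 − 0.956547) / 3 = 0.898704
T(2,2) = 0.897847 + (0.897847 − 0.901973)/15 = 0.897572
T(3,2) = 0.898704 + (0.898704 − 0.897847)/15 = 0.898761
T(3,3) = 0.898761 + (0.898761 − 0.897572)/63 = 0.898780
(Column j=1 coincides with Simpson's rule on the same nodes.)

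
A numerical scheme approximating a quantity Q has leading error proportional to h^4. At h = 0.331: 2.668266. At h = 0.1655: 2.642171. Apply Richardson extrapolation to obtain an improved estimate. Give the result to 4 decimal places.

The leading error scales as h^4; refining by a factor of 2 reduces it by 2^4 = 16.
Extrapolated value = (16·A(h/2) − A(h)) / (16 − 1)
= (16·2.642171 − 2.668266) / 15
= 39.606470 / 15 = 2.640431

2.6404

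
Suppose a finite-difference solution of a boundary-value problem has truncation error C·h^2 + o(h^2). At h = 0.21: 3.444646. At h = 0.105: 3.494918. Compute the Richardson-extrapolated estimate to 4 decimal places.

Extrapolated value = (4·A(h/2) − A(h)) / (4 − 1)
= (4·3.494918 − 3.444646) / 3
= 10.535026 / 3 = 3.511675

3.5117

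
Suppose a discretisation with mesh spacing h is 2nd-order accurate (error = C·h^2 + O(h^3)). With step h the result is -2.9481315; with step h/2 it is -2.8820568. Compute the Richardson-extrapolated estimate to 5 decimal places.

The leading error scales as h^2; refining by a factor of 2 reduces it by 2^2 = 4.
Extrapolated value = (4·A(h/2) − A(h)) / (4 − 1)
= (4·(-2.8820568) − (-2.9481315)) / 3
= -8.5800957 / 3 = -2.8600319

-2.86003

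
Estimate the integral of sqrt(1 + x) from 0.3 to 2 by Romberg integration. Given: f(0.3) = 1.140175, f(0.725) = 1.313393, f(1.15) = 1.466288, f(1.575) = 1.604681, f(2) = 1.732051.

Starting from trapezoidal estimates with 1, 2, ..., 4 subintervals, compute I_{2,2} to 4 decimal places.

I_{0,0} (trapezoid, 1 panel, h=1.7000): 2.441392
I_{1,0} (trapezoid, 2 panels, h=0.8500): 2.467041
I_{2,0} (trapezoid, 4 panels, h=0.4250): 2.473702
I_{1,1} = 2.467041 + (2.467041 − 2.441392)/3 = 2.475591
I_{2,1} = 2.473702 + (2.473702 − 2.467041)/3 = 2.475922
I_{2,2} = 2.475922 + (2.475922 − 2.475591)/15 = 2.475944

2.4759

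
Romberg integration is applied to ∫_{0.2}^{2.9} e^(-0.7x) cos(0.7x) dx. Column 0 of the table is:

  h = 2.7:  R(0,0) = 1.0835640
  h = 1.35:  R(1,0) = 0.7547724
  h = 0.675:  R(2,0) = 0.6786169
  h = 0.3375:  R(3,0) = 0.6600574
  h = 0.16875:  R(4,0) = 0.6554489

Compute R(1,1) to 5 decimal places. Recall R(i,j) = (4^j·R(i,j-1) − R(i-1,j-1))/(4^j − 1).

0.64518

Richardson extrapolation on the trapezoidal column (denominator 4−1=3):
R(1,1) = 0.7547724 + (0.7547724 − 1.0835640)/3 = 0.6451752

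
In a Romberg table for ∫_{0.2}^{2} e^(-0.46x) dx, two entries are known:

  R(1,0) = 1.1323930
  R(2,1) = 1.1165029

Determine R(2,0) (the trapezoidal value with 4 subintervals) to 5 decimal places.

1.12048

From R(2,1) = (4·R(2,0) − R(1,0))/3, solve for R(2,0):
4·R(2,0) = 3·1.1165029 + 1.1323930 = 4.4819017
R(2,0) = 1.1204754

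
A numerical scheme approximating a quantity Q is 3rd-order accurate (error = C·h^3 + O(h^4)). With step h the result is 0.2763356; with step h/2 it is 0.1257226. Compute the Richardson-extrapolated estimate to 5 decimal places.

Extrapolated value = (8·A(h/2) − A(h)) / (8 − 1)
= (8·0.1257226 − 0.2763356) / 7
= 0.7294452 / 7 = 0.1042065

0.10421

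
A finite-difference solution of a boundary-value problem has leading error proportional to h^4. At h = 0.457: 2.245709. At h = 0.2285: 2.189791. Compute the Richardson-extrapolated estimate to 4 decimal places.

2.1861

Extrapolated value = (16·A(h/2) − A(h)) / (16 − 1)
= (16·2.189791 − 2.245709) / 15
= 32.790947 / 15 = 2.186063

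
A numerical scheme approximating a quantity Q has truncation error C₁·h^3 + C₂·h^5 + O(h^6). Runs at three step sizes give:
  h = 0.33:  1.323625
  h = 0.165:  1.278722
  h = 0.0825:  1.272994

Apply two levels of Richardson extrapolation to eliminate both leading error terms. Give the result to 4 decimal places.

First eliminate the h^3 term (factor 2^3 = 8):
  B₁ = (8·1.278722 − 1.323625)/7 = 1.272307
  B₂ = (8·1.272994 − 1.278722)/7 = 1.272176
Then eliminate the h^5 term (factor 2^5 = 32):
  (32·1.272176 − 1.272307)/31 = 1.272172

1.2722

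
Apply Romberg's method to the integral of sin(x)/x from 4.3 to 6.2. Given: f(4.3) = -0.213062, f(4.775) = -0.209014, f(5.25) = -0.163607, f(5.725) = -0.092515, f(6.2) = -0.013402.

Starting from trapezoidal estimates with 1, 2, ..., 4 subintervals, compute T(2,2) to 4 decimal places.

T(0,0) (trapezoid, 1 panel, h=1.9000): -0.215141
T(1,0) (trapezoid, 2 panels, h=0.9500): -0.262997
T(2,0) (trapezoid, 4 panels, h=0.4750): -0.274725
T(1,1) = -0.262997 + (-0.262997 − (-0.215141))/3 = -0.278949
T(2,1) = -0.274725 + (-0.274725 − (-0.262997))/3 = -0.278634
T(2,2) = -0.278634 + (-0.278634 − (-0.278949))/15 = -0.278613

-0.2786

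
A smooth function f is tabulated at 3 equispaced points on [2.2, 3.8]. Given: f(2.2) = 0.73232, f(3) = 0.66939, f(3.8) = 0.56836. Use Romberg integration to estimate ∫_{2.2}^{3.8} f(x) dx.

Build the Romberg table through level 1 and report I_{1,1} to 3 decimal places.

1.061

I_{0,0} (trapezoid, 1 panel, h=1.6000): 1.04054
I_{1,0} (trapezoid, 2 panels, h=0.8000): 1.05578
I_{1,1} = 1.05578 + (1.05578 − 1.04054)/3 = 1.06086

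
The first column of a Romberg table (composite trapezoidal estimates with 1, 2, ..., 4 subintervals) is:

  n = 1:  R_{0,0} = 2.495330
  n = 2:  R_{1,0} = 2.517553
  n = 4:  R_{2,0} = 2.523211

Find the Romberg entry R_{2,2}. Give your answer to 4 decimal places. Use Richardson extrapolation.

R_{1,1} = (4·2.517553 − 2.495330) / 3 = 2.524961
R_{2,1} = 2.523211 + (2.523211 − 2.517553)/3 = 2.525097
R_{2,2} = 2.525097 + (2.525097 − 2.524961)/15 = 2.525106

2.5251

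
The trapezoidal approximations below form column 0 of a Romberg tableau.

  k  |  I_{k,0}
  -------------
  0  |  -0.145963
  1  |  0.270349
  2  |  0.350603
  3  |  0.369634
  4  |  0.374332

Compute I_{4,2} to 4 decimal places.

0.3759

I_{3,1} = 0.369634 + (0.369634 − 0.350603)/3 = 0.375978
I_{4,1} = 0.374332 + (0.374332 − 0.369634)/3 = 0.375898
I_{4,2} = (16·0.375898 − 0.375978) / 15 = 0.375893
(Column j=1 coincides with Simpson's rule on the same nodes.)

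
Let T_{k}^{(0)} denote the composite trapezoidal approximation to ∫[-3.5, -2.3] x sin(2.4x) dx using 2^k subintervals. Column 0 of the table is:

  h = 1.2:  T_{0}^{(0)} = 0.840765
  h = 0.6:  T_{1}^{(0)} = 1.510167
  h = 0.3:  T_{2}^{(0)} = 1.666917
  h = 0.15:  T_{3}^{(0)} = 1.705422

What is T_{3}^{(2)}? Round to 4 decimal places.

1.7182

Richardson extrapolation on the trapezoidal column (denominator 4−1=3):
T_{2}^{(1)} = (4·1.666917 − 1.510167) / 3 = 1.719167
T_{3}^{(1)} = 1.705422 + (1.705422 − 1.666917)/3 = 1.718257
T_{3}^{(2)} = 1.718257 + (1.718257 − 1.719167)/15 = 1.718196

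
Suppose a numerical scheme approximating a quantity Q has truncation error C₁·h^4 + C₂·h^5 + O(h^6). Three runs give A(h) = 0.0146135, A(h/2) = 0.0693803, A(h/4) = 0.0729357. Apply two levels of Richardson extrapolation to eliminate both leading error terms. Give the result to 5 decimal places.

First eliminate the h^4 term (factor 2^4 = 16):
  B₁ = (16·0.0693803 − 0.0146135)/15 = 0.0730314
  B₂ = (16·0.0729357 − 0.0693803)/15 = 0.0731727
Then eliminate the h^5 term (factor 2^5 = 32):
  (32·0.0731727 − 0.0730314)/31 = 0.0731773

0.07318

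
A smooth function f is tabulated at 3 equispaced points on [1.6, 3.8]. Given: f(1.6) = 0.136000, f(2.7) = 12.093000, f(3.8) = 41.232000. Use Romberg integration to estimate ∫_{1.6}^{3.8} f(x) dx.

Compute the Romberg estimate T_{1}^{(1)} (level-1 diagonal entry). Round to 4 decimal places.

32.9047

T_{0}^{(0)} (trapezoid, 1 panel, h=2.2000): 45.504800
T_{1}^{(0)} (trapezoid, 2 panels, h=1.1000): 36.054700
T_{1}^{(1)} = 36.054700 + (36.054700 − 45.504800)/3 = 32.904667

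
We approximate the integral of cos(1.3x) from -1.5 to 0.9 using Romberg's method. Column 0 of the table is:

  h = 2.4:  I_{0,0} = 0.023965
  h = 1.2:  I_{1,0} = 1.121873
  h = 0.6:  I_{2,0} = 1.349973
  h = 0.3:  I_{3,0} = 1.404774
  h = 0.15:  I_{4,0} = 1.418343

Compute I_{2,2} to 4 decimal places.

Richardson extrapolation on the trapezoidal column (denominator 4−1=3):
I_{1,1} = 1.121873 + (1.121873 − 0.023965)/3 = 1.487842
I_{2,1} = (4·1.349973 − 1.121873) / 3 = 1.426006
I_{2,2} = (16·1.426006 − 1.487842) / 15 = 1.421884

1.4219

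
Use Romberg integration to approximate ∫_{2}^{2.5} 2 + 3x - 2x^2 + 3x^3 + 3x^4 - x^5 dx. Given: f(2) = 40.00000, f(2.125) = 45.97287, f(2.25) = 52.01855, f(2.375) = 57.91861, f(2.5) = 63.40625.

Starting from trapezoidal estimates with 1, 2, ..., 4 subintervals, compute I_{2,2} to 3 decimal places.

I_{0,0} (trapezoid, 1 panel, h=0.5000): 25.85156
I_{1,0} (trapezoid, 2 panels, h=0.2500): 25.93042
I_{2,0} (trapezoid, 4 panels, h=0.1250): 25.95164
I_{1,1} = 25.93042 + (25.93042 − 25.85156)/3 = 25.95671
I_{2,1} = 25.95164 + (25.95164 − 25.93042)/3 = 25.95871
I_{2,2} = 25.95871 + (25.95871 − 25.95671)/15 = 25.95884

25.959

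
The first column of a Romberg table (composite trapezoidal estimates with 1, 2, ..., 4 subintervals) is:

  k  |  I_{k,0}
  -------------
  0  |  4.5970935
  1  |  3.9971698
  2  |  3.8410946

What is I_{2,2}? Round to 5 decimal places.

3.78853

Richardson extrapolation on the trapezoidal column (denominator 4−1=3):
I_{1,1} = (4·3.9971698 − 4.5970935) / 3 = 3.7971952
I_{2,1} = (4·3.8410946 − 3.9971698) / 3 = 3.7890695
I_{2,2} = (16·3.7890695 − 3.7971952) / 15 = 3.7885278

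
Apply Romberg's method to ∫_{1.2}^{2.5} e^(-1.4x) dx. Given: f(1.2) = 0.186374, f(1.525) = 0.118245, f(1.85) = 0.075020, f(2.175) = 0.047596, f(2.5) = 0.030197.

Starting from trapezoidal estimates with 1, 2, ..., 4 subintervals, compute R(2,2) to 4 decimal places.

R(0,0) (trapezoid, 1 panel, h=1.3000): 0.140771
R(1,0) (trapezoid, 2 panels, h=0.6500): 0.119149
R(2,0) (trapezoid, 4 panels, h=0.3250): 0.113473
R(1,1) = 0.119149 + (0.119149 − 0.140771)/3 = 0.111942
R(2,1) = 0.113473 + (0.113473 − 0.119149)/3 = 0.111581
R(2,2) = 0.111581 + (0.111581 − 0.111942)/15 = 0.111557

0.1116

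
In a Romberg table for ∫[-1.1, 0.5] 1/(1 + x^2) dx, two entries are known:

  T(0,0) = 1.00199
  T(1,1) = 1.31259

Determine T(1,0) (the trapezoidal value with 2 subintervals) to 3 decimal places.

From T(1,1) = (4·T(1,0) − T(0,0))/3, solve for T(1,0):
4·T(1,0) = 3·1.31259 + 1.00199 = 4.93976
T(1,0) = 1.23494

1.235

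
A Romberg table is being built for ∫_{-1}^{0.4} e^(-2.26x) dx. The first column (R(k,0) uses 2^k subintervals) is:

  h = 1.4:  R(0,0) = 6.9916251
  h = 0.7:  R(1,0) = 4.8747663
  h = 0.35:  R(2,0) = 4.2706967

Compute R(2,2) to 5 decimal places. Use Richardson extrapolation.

Richardson extrapolation on the trapezoidal column (denominator 4−1=3):
R(1,1) = 4.8747663 + (4.8747663 − 6.9916251)/3 = 4.1691467
R(2,1) = (4·4.2706967 − 4.8747663) / 3 = 4.0693402
R(2,2) = 4.0693402 + (4.0693402 − 4.1691467)/15 = 4.0626864

4.06269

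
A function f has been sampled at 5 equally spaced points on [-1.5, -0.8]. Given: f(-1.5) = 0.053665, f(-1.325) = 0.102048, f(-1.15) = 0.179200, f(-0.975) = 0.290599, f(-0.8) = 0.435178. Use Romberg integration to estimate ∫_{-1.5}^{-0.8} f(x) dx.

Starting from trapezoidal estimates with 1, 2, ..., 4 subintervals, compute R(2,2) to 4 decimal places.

0.1411

R(0,0) (trapezoid, 1 panel, h=0.7000): 0.171095
R(1,0) (trapezoid, 2 panels, h=0.3500): 0.148268
R(2,0) (trapezoid, 4 panels, h=0.1750): 0.142847
R(1,1) = 0.148268 + (0.148268 − 0.171095)/3 = 0.140659
R(2,1) = 0.142847 + (0.142847 − 0.148268)/3 = 0.141040
R(2,2) = 0.141040 + (0.141040 − 0.140659)/15 = 0.141065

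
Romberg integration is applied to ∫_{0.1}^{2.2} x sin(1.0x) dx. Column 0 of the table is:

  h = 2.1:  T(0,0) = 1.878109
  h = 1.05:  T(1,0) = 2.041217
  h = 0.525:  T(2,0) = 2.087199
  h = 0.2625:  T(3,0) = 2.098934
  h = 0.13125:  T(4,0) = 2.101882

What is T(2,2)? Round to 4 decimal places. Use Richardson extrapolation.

2.1030

T(1,1) = (4·2.041217 − 1.878109) / 3 = 2.095586
T(2,1) = (4·2.087199 − 2.041217) / 3 = 2.102526
T(2,2) = (16·2.102526 − 2.095586) / 15 = 2.102989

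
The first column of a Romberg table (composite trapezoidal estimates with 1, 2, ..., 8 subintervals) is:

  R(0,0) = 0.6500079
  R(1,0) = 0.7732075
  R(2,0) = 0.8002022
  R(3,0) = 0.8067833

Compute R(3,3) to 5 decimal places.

R(1,1) = 0.7732075 + (0.7732075 − 0.6500079)/3 = 0.8142740
R(2,1) = (4·0.8002022 − 0.7732075) / 3 = 0.8092004
R(3,1) = (4·0.8067833 − 0.8002022) / 3 = 0.8089770
R(2,2) = 0.8092004 + (0.8092004 − 0.8142740)/15 = 0.8088622
R(3,2) = 0.8089770 + (0.8089770 − 0.8092004)/15 = 0.8089621
R(3,3) = 0.8089621 + (0.8089621 − 0.8088622)/63 = 0.8089637
(Column j=1 coincides with Simpson's rule on the same nodes.)

0.80896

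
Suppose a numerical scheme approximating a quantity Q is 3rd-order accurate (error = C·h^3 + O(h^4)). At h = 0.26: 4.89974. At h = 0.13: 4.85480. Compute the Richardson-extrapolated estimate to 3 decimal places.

4.848

Extrapolated value = (8·A(h/2) − A(h)) / (8 − 1)
= (8·4.85480 − 4.89974) / 7
= 33.93866 / 7 = 4.84838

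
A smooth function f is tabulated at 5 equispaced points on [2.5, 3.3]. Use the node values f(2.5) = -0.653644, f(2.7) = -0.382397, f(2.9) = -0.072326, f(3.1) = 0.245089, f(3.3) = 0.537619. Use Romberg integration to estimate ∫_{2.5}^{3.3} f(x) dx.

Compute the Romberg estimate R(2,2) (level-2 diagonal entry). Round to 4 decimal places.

-0.0540

R(0,0) (trapezoid, 1 panel, h=0.8000): -0.046410
R(1,0) (trapezoid, 2 panels, h=0.4000): -0.052135
R(2,0) (trapezoid, 4 panels, h=0.2000): -0.053529
R(1,1) = -0.052135 + (-0.052135 − (-0.046410))/3 = -0.054043
R(2,1) = -0.053529 + (-0.053529 − (-0.052135))/3 = -0.053994
R(2,2) = -0.053994 + (-0.053994 − (-0.054043))/15 = -0.053991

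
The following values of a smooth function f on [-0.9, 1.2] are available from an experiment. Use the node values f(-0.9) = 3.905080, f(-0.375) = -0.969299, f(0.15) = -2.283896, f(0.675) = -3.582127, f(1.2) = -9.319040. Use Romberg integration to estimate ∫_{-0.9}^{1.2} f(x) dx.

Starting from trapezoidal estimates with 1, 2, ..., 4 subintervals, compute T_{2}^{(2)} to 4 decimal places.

T_{0}^{(0)} (trapezoid, 1 panel, h=2.1000): -5.684658
T_{1}^{(0)} (trapezoid, 2 panels, h=1.0500): -5.240420
T_{2}^{(0)} (trapezoid, 4 panels, h=0.5250): -5.009709
T_{1}^{(1)} = -5.240420 + (-5.240420 − (-5.684658))/3 = -5.092341
T_{2}^{(1)} = -5.009709 + (-5.009709 − (-5.240420))/3 = -4.932805
T_{2}^{(2)} = -4.932805 + (-4.932805 − (-5.092341))/15 = -4.922169

-4.9222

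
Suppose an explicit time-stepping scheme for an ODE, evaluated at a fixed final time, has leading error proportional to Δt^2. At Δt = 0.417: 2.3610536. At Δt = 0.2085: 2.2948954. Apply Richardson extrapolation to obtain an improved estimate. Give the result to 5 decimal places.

The leading error scales as Δt^2; refining by a factor of 2 reduces it by 2^2 = 4.
Extrapolated value = (4·A(Δt/2) − A(Δt)) / (4 − 1)
= (4·2.2948954 − 2.3610536) / 3
= 6.8185280 / 3 = 2.2728427

2.27284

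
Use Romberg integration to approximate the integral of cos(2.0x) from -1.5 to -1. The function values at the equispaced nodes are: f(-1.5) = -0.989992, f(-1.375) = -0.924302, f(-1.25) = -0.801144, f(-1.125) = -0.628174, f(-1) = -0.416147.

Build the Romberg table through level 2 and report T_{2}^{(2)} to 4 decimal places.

-0.3841

T_{0}^{(0)} (trapezoid, 1 panel, h=0.5000): -0.351535
T_{1}^{(0)} (trapezoid, 2 panels, h=0.2500): -0.376053
T_{2}^{(0)} (trapezoid, 4 panels, h=0.1250): -0.382086
T_{1}^{(1)} = -0.376053 + (-0.376053 − (-0.351535))/3 = -0.384226
T_{2}^{(1)} = -0.382086 + (-0.382086 − (-0.376053))/3 = -0.384097
T_{2}^{(2)} = -0.384097 + (-0.384097 − (-0.384226))/15 = -0.384088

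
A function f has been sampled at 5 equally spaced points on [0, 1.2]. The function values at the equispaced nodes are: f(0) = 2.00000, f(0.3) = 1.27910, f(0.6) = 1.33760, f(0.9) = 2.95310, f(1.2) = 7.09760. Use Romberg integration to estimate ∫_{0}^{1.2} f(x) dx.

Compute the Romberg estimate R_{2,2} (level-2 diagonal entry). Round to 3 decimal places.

2.869

R_{0,0} (trapezoid, 1 panel, h=1.2000): 5.45856
R_{1,0} (trapezoid, 2 panels, h=0.6000): 3.53184
R_{2,0} (trapezoid, 4 panels, h=0.3000): 3.03558
R_{1,1} = 3.53184 + (3.53184 − 5.45856)/3 = 2.88960
R_{2,1} = 3.03558 + (3.03558 − 3.53184)/3 = 2.87016
R_{2,2} = 2.87016 + (2.87016 − 2.88960)/15 = 2.86886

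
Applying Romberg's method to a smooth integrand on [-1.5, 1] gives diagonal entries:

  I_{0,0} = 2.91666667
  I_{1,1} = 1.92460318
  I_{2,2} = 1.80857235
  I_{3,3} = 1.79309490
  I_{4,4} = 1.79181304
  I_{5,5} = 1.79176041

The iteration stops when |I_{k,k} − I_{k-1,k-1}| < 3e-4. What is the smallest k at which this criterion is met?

|I_{1,1} − I_{0,0}| = 0.99206349 ≥ 3e-4
|I_{2,2} − I_{1,1}| = 0.11603083 ≥ 3e-4
|I_{3,3} − I_{2,2}| = 0.01547745 ≥ 3e-4
|I_{4,4} − I_{3,3}| = 0.00128186 ≥ 3e-4
|I_{5,5} − I_{4,4}| = 0.00005263 < 3e-4

k = 5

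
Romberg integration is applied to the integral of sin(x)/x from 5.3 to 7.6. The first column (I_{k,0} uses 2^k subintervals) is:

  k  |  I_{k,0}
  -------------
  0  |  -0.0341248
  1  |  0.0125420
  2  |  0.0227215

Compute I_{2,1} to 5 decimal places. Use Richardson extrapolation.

Richardson extrapolation on the trapezoidal column (denominator 4−1=3):
I_{2,1} = 0.0227215 + (0.0227215 − 0.0125420)/3 = 0.0261147

0.02611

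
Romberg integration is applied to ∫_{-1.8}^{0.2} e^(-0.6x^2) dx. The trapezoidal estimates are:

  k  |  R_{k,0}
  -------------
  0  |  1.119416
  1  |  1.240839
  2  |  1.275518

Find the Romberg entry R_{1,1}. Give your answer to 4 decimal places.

1.2813

Richardson extrapolation on the trapezoidal column (denominator 4−1=3):
R_{1,1} = (4·1.240839 − 1.119416) / 3 = 1.281313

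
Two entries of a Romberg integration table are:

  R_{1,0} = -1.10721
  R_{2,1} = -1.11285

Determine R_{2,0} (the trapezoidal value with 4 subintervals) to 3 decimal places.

From R_{2,1} = (4·R_{2,0} − R_{1,0})/3, solve for R_{2,0}:
4·R_{2,0} = 3·(-1.11285) + (-1.10721) = -4.44576
R_{2,0} = -1.11144

-1.111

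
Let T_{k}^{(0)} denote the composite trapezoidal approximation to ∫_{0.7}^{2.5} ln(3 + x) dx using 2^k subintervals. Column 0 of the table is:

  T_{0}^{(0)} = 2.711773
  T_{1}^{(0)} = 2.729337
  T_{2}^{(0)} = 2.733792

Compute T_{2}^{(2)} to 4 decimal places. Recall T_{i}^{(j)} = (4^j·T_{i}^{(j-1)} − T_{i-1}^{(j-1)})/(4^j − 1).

Richardson extrapolation on the trapezoidal column (denominator 4−1=3):
T_{1}^{(1)} = (4·2.729337 − 2.711773) / 3 = 2.735192
T_{2}^{(1)} = (4·2.733792 − 2.729337) / 3 = 2.735277
T_{2}^{(2)} = (16·2.735277 − 2.735192) / 15 = 2.735283

2.7353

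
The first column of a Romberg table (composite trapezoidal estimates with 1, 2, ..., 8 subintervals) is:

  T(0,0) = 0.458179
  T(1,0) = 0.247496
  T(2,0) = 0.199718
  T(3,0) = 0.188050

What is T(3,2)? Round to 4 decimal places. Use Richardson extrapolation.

0.1842

Richardson extrapolation on the trapezoidal column (denominator 4−1=3):
T(2,1) = (4·0.199718 − 0.247496) / 3 = 0.183792
T(3,1) = (4·0.188050 − 0.199718) / 3 = 0.184161
T(3,2) = (16·0.184161 − 0.183792) / 15 = 0.184186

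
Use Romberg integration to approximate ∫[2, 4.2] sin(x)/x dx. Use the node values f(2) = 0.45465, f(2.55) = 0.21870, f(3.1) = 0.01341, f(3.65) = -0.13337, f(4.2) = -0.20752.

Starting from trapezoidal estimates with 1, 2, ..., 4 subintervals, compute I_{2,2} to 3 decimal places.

I_{0,0} (trapezoid, 1 panel, h=2.2000): 0.27184
I_{1,0} (trapezoid, 2 panels, h=1.1000): 0.15067
I_{2,0} (trapezoid, 4 panels, h=0.5500): 0.12227
I_{1,1} = 0.15067 + (0.15067 − 0.27184)/3 = 0.11028
I_{2,1} = 0.12227 + (0.12227 − 0.15067)/3 = 0.11280
I_{2,2} = 0.11280 + (0.11280 − 0.11028)/15 = 0.11297

0.113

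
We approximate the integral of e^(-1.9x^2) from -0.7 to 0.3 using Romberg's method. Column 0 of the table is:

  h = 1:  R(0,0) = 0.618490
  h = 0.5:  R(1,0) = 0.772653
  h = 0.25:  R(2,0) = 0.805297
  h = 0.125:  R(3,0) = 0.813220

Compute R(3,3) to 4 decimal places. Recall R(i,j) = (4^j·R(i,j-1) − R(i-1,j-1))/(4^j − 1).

Richardson extrapolation on the trapezoidal column (denominator 4−1=3):
R(1,1) = 0.772653 + (0.772653 − 0.618490)/3 = 0.824041
R(2,1) = (4·0.805297 − 0.772653) / 3 = 0.816178
R(3,1) = (4·0.813220 − 0.805297) / 3 = 0.815861
R(2,2) = (16·0.816178 − 0.824041) / 15 = 0.815654
R(3,2) = (16·0.815861 − 0.816178) / 15 = 0.815840
R(3,3) = 0.815840 + (0.815840 − 0.815654)/63 = 0.815843

0.8158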